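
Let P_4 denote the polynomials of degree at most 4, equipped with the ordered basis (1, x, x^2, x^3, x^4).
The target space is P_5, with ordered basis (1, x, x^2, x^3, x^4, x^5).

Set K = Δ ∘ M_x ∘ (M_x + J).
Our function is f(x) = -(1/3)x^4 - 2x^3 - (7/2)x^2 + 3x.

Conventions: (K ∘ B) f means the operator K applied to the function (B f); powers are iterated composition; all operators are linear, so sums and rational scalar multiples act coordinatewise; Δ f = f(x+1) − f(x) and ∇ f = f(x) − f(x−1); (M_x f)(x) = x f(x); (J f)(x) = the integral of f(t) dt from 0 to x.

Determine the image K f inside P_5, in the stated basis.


M_x f = -(1/3)x^5 - 2x^4 - (7/2)x^3 + 3x^2
J f = -(1/15)x^5 - (1/2)x^4 - (7/6)x^3 + (3/2)x^2
(M_x + J) f = -(2/5)x^5 - (5/2)x^4 - (14/3)x^3 + (9/2)x^2
M_x (M_x + J) f = -(2/5)x^6 - (5/2)x^5 - (14/3)x^4 + (9/2)x^3
Δ M_x (M_x + J) f = -(12/5)x^5 - (37/2)x^4 - (155/3)x^3 - (91/2)x^2 - (301/15)x - 46/15

g(x) = -(12/5)x^5 - (37/2)x^4 - (155/3)x^3 - (91/2)x^2 - (301/15)x - 46/15


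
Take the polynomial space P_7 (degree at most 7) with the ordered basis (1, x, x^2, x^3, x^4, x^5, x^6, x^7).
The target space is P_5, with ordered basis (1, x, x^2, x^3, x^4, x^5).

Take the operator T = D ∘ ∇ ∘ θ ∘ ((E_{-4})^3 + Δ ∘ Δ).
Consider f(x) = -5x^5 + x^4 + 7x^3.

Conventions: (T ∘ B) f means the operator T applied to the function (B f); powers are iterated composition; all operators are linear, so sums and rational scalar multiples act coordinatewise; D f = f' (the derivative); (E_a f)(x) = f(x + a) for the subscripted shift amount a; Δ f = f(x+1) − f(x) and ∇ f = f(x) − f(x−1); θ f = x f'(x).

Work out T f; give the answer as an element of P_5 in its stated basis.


g(x) = -500x^3 + 15198x^2 - 147086x + 417906

E_{-4} f = -5x^5 + 101x^4 - 809x^3 + 3212x^2 - 6320x + 4928
E_{-4} E_{-4} f = -5x^5 + 201x^4 - 3225x^3 + 25816x^2 - 103104x + 164352
E_{-4} E_{-4} E_{-4} f = -5x^5 + 301x^4 - 7241x^3 + 87012x^2 - 522288x + 1252800
Δ f = -25x^4 - 46x^3 - 23x^2 + 3
Δ Δ f = -100x^3 - 288x^2 - 284x - 94
((E_{-4})^3 + Δ ∘ Δ) f = -5x^5 + 301x^4 - 7341x^3 + 86724x^2 - 522572x + 1252706
θ ((E_{-4})^3 + Δ ∘ Δ) f = -25x^5 + 1204x^4 - 22023x^3 + 173448x^2 - 522572x
∇ θ ((E_{-4})^3 + Δ ∘ Δ) f = -125x^4 + 5066x^3 - 73543x^2 + 417906x - 719272
D ∇ θ ((E_{-4})^3 + Δ ∘ Δ) f = -500x^3 + 15198x^2 - 147086x + 417906


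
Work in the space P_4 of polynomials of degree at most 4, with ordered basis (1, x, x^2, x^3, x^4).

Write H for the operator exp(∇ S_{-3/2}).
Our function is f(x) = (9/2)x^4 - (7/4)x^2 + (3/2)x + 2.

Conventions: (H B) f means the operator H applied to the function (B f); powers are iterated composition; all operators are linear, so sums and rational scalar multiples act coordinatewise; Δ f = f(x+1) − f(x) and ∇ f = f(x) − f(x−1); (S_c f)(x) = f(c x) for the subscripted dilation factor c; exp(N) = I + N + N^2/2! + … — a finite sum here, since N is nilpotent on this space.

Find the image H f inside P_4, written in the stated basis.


order-1 term: (729/8)x^3 - (2187/16)x^2 + (333/4)x - 675/32
order-2 term: -(59049/128)x^2 + (19683/128)x - 999/16
order-3 term: -(177147/256)x + 137781/512
order-4 term: 531441/2048
the series for exp(∇ S_{-3/2}) f terminates at order 4
exp(∇ S_{-3/2}) f = (9/2)x^4 + (729/8)x^3 - (76769/128)x^2 - (116085/256)x + 915589/2048

the result is g(x) = (9/2)x^4 + (729/8)x^3 - (76769/128)x^2 - (116085/256)x + 915589/2048


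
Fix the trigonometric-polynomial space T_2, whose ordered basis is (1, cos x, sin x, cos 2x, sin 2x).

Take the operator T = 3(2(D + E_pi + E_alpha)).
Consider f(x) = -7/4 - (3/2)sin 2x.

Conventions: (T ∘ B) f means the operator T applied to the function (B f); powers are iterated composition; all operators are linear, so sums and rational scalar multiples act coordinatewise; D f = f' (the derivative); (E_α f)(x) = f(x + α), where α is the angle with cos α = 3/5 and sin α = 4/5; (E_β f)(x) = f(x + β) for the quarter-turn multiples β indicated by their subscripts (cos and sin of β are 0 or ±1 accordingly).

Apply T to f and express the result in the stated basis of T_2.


D f = -3cos 2x
E_pi f = -7/4 - (3/2)sin 2x
E_alpha f = -7/4 - (36/25)cos 2x + (21/50)sin 2x
(D + E_pi + E_alpha) f = -7/2 - (111/25)cos 2x - (27/25)sin 2x
(2(D + E_pi + E_alpha)) f = -7 - (222/25)cos 2x - (54/25)sin 2x
(3(2(D + E_pi + E_alpha))) f = -21 - (666/25)cos 2x - (162/25)sin 2x

the image equals g(x) = -21 - (666/25)cos 2x - (162/25)sin 2x


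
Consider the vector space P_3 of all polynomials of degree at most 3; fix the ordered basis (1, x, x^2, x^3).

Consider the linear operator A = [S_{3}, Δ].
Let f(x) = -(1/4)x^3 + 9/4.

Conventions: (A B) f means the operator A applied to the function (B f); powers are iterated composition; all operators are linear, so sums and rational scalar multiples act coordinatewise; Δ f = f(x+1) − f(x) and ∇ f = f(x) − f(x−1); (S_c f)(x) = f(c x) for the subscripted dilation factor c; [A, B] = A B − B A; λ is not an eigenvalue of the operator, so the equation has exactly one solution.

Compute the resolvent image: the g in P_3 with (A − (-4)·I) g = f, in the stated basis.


write g with unknown coordinates in the stated basis and equate coefficients in (A − (-4)·I) g = f
solving from the highest basis element down gives g = -(1/16)x^3 - (27/32)x^2 - (117/32)x - 215/64
check: A g = (27/8)x^2 + (117/8)x + 251/16
so A g − (-4)·g = -(1/4)x^3 + 9/4 = f ✓

the result is g(x) = -(1/16)x^3 - (27/32)x^2 - (117/32)x - 215/64


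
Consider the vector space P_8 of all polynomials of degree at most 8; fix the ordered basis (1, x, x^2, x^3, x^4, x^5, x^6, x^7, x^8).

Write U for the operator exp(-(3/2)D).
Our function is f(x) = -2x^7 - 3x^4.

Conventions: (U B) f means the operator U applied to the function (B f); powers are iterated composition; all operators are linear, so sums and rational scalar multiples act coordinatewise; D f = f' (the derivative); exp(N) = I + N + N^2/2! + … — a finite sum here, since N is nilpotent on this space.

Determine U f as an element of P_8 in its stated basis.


order-1 term: 21x^6 + 18x^3
order-2 term: -(189/2)x^5 - (81/2)x^2
order-3 term: (945/4)x^4 + (81/2)x
order-4 term: -(2835/8)x^3 - 243/16
order-5 term: (5103/16)x^2
order-6 term: -(5103/32)x
order-7 term: 2187/64
the series for exp(-(3/2)D) f terminates at order 7
exp(-(3/2)D) f = -2x^7 + 21x^6 - (189/2)x^5 + (933/4)x^4 - (2691/8)x^3 + (4455/16)x^2 - (3807/32)x + 1215/64

g(x) = -2x^7 + 21x^6 - (189/2)x^5 + (933/4)x^4 - (2691/8)x^3 + (4455/16)x^2 - (3807/32)x + 1215/64


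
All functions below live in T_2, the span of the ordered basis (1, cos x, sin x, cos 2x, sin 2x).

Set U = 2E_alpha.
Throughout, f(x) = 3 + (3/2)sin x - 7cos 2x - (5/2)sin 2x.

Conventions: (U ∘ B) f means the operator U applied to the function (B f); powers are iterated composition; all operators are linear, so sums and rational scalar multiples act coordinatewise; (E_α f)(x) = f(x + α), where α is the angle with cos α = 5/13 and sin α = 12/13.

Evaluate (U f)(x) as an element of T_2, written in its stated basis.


the result is g(x) = 6 + (36/13)cos x + (15/13)sin x + (82/13)cos 2x + (175/13)sin 2x

E_alpha f = 3 + (18/13)cos x + (15/26)sin x + (41/13)cos 2x + (175/26)sin 2x
(2E_alpha) f = 6 + (36/13)cos x + (15/13)sin x + (82/13)cos 2x + (175/13)sin 2x


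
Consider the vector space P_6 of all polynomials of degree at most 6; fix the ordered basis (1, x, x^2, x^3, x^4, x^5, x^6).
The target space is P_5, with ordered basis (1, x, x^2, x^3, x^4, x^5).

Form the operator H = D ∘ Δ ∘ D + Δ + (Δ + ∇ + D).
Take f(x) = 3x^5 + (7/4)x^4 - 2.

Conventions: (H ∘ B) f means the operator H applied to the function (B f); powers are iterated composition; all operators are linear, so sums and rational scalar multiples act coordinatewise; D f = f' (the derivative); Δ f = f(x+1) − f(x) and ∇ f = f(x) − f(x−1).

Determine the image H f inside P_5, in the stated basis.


D f = 15x^4 + 7x^3
Δ D f = 60x^3 + 111x^2 + 81x + 22
D Δ D f = 180x^2 + 222x + 81
Δ f = 15x^4 + 37x^3 + (81/2)x^2 + 22x + 19/4
Δ f = 15x^4 + 37x^3 + (81/2)x^2 + 22x + 19/4
∇ f = 15x^4 - 23x^3 + (39/2)x^2 - 8x + 5/4
D f = 15x^4 + 7x^3
(Δ + ∇ + D) f = 45x^4 + 21x^3 + 60x^2 + 14x + 6
(D ∘ Δ ∘ D + Δ + (Δ + ∇ + D)) f = 60x^4 + 58x^3 + (561/2)x^2 + 258x + 367/4

the result is g(x) = 60x^4 + 58x^3 + (561/2)x^2 + 258x + 367/4


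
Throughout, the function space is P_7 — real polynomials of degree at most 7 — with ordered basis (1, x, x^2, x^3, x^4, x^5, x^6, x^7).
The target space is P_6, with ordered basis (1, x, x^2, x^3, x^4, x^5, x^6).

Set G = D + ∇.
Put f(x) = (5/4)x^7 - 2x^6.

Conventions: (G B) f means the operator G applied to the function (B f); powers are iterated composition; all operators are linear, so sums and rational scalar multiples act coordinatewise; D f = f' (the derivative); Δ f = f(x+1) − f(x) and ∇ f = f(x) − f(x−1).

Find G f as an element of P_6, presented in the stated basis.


D f = (35/4)x^6 - 12x^5
∇ f = (35/4)x^6 - (153/4)x^5 + (295/4)x^4 - (335/4)x^3 + (225/4)x^2 - (83/4)x + 13/4
(D + ∇) f = (35/2)x^6 - (201/4)x^5 + (295/4)x^4 - (335/4)x^3 + (225/4)x^2 - (83/4)x + 13/4

g(x) = (35/2)x^6 - (201/4)x^5 + (295/4)x^4 - (335/4)x^3 + (225/4)x^2 - (83/4)x + 13/4


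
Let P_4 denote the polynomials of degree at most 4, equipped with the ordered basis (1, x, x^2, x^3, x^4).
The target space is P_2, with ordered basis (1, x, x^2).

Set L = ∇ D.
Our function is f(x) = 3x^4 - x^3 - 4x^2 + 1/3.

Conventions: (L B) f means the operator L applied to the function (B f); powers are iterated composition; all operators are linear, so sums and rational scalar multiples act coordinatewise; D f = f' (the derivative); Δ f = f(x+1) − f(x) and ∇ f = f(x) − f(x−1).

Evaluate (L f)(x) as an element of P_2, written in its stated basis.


the image equals g(x) = 36x^2 - 42x + 7

D f = 12x^3 - 3x^2 - 8x
∇ D f = 36x^2 - 42x + 7


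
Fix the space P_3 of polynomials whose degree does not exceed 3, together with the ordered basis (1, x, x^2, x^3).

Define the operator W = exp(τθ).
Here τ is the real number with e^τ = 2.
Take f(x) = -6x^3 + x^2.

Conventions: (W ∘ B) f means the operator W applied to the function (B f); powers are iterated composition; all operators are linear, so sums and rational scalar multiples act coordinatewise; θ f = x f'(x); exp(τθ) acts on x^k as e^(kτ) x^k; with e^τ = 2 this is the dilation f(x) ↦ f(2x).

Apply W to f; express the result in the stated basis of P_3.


exp(τθ) x^k = e^(kτ) x^k; with e^τ = 2 this sends x^k to 2^k x^k
x^2 ↦ 4 x^2
x^3 ↦ 8 x^3
applying this coordinatewise to f: exp(τθ) f = -48x^3 + 4x^2

the result is g(x) = -48x^3 + 4x^2


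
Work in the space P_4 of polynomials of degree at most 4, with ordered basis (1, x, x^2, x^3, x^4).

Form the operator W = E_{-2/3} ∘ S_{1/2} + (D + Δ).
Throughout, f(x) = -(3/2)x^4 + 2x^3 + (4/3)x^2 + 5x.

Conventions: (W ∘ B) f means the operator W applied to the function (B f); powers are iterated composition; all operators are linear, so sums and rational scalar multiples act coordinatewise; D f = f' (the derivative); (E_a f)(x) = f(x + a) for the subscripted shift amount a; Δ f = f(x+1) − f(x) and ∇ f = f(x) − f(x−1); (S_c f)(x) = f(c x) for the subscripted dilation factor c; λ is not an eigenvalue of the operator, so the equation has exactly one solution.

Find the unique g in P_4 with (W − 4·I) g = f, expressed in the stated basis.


write g with unknown coordinates in the stated basis and equate coefficients in (W − 4·I) g = f
solving from the highest basis element down gives g = (8/21)x^4 + (16/63)x^3 + (208/315)x^2 - (226/2835)x + 698/1701
check: W g = (1/42)x^4 + (190/63)x^3 + (1252/315)x^2 + (13271/2835)x + 2792/1701
so W g − 4·g = -(3/2)x^4 + 2x^3 + (4/3)x^2 + 5x = f ✓

g(x) = (8/21)x^4 + (16/63)x^3 + (208/315)x^2 - (226/2835)x + 698/1701


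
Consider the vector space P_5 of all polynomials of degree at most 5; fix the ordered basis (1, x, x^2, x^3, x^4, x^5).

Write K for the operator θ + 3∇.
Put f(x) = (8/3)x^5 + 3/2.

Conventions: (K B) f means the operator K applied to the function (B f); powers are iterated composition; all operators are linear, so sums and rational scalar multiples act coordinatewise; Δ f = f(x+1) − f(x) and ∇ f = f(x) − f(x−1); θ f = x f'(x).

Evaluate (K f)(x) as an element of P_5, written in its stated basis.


θ f = (40/3)x^5
∇ f = (40/3)x^4 - (80/3)x^3 + (80/3)x^2 - (40/3)x + 8/3
(3∇) f = 40x^4 - 80x^3 + 80x^2 - 40x + 8
(θ + 3∇) f = (40/3)x^5 + 40x^4 - 80x^3 + 80x^2 - 40x + 8

g(x) = (40/3)x^5 + 40x^4 - 80x^3 + 80x^2 - 40x + 8


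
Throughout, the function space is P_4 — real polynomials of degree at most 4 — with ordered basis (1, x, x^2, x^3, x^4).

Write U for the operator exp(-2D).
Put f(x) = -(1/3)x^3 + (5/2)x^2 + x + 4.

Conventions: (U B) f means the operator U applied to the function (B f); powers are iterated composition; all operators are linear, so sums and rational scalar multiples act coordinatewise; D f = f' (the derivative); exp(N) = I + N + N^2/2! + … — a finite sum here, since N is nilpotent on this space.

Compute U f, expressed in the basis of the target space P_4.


g(x) = -(1/3)x^3 + (9/2)x^2 - 13x + 44/3

order-1 term: 2x^2 - 10x - 2
order-2 term: -4x + 10
order-3 term: 8/3
the series for exp(-2D) f terminates at order 3
exp(-2D) f = -(1/3)x^3 + (9/2)x^2 - 13x + 44/3


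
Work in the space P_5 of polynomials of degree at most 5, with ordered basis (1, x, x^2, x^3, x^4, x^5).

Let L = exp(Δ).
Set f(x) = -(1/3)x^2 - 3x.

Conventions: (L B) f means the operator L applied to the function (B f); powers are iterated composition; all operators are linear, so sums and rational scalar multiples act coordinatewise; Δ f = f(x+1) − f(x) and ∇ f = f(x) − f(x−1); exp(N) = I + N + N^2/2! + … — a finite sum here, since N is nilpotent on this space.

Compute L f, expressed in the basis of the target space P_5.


order-1 term: -(2/3)x - 10/3
order-2 term: -1/3
the series for exp(Δ) f terminates at order 2
exp(Δ) f = -(1/3)x^2 - (11/3)x - 11/3

g(x) = -(1/3)x^2 - (11/3)x - 11/3


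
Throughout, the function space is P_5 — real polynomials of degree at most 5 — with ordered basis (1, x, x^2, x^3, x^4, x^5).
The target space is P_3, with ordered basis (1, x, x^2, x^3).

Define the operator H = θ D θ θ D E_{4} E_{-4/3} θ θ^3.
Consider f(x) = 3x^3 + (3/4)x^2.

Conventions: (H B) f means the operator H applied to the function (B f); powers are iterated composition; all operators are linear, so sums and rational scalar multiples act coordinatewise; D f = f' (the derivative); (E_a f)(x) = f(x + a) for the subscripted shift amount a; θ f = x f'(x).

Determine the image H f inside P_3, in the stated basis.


θ f = 9x^3 + (3/2)x^2
θ θ f = 27x^3 + 3x^2
θ θ θ f = 81x^3 + 6x^2
θ θ^3 f = 243x^3 + 12x^2
E_{-4/3} θ θ^3 f = 243x^3 - 960x^2 + 1264x - 1664/3
E_{4} E_{-4/3} θ θ^3 f = 243x^3 + 1956x^2 + 5248x + 14080/3
D (E_{4} E_{-4/3} θ) θ^3 f = 729x^2 + 3912x + 5248
θ D (E_{4} E_{-4/3} θ) θ^3 f = 1458x^2 + 3912x
θ θ D (E_{4} E_{-4/3} θ) θ^3 f = 2916x^2 + 3912x
D (θ θ D E_{4} E_{-4/3} θ θ^3) f = 5832x + 3912
θ D (θ θ D E_{4} E_{-4/3} θ θ^3) f = 5832x

the image equals g(x) = 5832x


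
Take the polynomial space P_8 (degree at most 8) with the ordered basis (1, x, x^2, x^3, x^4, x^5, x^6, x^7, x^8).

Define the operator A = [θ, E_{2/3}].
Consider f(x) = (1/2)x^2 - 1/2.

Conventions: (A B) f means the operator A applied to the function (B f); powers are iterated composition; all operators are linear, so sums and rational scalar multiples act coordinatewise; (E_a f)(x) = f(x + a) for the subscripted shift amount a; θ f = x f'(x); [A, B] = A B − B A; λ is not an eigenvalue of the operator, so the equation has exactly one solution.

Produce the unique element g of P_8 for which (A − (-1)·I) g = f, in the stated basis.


write g with unknown coordinates in the stated basis and equate coefficients in (A − (-1)·I) g = f
solving from the highest basis element down gives g = (1/2)x^2 + (2/3)x + 7/18
check: A g = -(2/3)x - 8/9
so A g − (-1)·g = (1/2)x^2 - 1/2 = f ✓

the image equals g(x) = (1/2)x^2 + (2/3)x + 7/18


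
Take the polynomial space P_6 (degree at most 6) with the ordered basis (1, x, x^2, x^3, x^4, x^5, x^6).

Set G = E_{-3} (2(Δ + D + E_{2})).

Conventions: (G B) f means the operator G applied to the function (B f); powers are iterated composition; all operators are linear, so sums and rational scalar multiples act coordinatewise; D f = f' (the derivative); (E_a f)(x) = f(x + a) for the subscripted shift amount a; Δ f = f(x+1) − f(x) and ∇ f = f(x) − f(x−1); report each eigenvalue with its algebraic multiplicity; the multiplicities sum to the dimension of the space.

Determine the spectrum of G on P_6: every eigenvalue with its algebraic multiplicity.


λ = 2 (multiplicity 7)

image of 1: 2
image of x: 2x + 2
image of x^2: 2x^2 + 4x - 20
image of x^3: 2x^3 + 6x^2 - 60x + 90
image of x^4: 2x^4 + 8x^3 - 120x^2 + 360x - 344
image of x^5: 2x^5 + 10x^4 - 200x^3 + 900x^2 - 1720x + 1230
image of x^6: 2x^6 + 12x^5 - 300x^4 + 1800x^3 - 5160x^2 + 7380x - 4244
the matrix is upper triangular; its diagonal is (2, 2, 2, 2, 2, 2, 2)
for a triangular matrix the eigenvalues are the diagonal entries, with algebraic multiplicity their repetition count


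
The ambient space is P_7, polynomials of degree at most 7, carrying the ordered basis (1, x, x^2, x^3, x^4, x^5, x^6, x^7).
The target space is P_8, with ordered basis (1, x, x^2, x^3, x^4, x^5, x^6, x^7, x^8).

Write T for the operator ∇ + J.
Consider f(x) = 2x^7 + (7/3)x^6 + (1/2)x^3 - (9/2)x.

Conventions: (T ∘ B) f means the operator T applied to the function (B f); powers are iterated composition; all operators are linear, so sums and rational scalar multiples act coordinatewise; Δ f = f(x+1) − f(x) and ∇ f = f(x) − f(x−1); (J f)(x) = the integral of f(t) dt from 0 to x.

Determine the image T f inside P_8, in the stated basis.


∇ f = 14x^6 - 28x^5 + 35x^4 - (70/3)x^3 + (17/2)x^2 - (3/2)x - 13/3
J f = (1/4)x^8 + (1/3)x^7 + (1/8)x^4 - (9/4)x^2
(∇ + J) f = (1/4)x^8 + (1/3)x^7 + 14x^6 - 28x^5 + (281/8)x^4 - (70/3)x^3 + (25/4)x^2 - (3/2)x - 13/3

the image equals g(x) = (1/4)x^8 + (1/3)x^7 + 14x^6 - 28x^5 + (281/8)x^4 - (70/3)x^3 + (25/4)x^2 - (3/2)x - 13/3


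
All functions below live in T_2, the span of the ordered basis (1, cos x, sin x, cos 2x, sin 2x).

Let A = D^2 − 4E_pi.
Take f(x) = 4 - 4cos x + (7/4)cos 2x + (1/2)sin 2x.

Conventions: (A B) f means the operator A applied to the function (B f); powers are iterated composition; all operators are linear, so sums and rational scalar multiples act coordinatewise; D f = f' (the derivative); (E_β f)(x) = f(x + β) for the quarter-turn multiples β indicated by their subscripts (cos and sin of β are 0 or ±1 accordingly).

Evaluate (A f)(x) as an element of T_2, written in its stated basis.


D f = 4sin x + cos 2x - (7/2)sin 2x
D D f = 4cos x - 7cos 2x - 2sin 2x
E_pi f = 4 + 4cos x + (7/4)cos 2x + (1/2)sin 2x
(-4E_pi) f = -16 - 16cos x - 7cos 2x - 2sin 2x
(D^2 − 4E_pi) f = -16 - 12cos x - 14cos 2x - 4sin 2x

g(x) = -16 - 12cos x - 14cos 2x - 4sin 2x


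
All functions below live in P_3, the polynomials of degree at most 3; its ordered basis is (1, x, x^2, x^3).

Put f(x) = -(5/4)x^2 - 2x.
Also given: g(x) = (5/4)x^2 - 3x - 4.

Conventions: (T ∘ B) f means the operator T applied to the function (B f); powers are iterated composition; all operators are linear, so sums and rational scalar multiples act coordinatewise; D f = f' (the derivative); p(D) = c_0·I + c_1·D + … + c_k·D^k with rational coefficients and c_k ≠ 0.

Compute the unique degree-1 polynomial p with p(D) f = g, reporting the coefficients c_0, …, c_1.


D^0 f = -(5/4)x^2 - 2x
D^1 f = -(5/2)x - 2
matching coefficients of g against c_0 f + c_1 Df + … from the top degree down determines the c_i
solution: c_0 = -1, c_1 = 2

p(D) = -I + 2·D, i.e. c_0 = -1, c_1 = 2


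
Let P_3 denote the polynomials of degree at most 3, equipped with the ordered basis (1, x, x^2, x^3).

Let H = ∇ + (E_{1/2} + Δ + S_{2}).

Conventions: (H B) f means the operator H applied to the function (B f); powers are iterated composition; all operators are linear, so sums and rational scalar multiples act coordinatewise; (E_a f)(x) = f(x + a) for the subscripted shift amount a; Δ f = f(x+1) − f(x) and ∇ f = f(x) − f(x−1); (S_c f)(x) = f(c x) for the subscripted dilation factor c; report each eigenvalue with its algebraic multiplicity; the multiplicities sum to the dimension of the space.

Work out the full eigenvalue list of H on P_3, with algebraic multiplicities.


λ = 2 (multiplicity 1), λ = 3 (multiplicity 1), λ = 5 (multiplicity 1), λ = 9 (multiplicity 1)

image of 1: 2
image of x: 3x + 5/2
image of x^2: 5x^2 + 5x + 1/4
image of x^3: 9x^3 + (15/2)x^2 + (3/4)x + 17/8
the matrix is upper triangular; its diagonal is (2, 3, 5, 9)
for a triangular matrix the eigenvalues are the diagonal entries, with algebraic multiplicity their repetition count


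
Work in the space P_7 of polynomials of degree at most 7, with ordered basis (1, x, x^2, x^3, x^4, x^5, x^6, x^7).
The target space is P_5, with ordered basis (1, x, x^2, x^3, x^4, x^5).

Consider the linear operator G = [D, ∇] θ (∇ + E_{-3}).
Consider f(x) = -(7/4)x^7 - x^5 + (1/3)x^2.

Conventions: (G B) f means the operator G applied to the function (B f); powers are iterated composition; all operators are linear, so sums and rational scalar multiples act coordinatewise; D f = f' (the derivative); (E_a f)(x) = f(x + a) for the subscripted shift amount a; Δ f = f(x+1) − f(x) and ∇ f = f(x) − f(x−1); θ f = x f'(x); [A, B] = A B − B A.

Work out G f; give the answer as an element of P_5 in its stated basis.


∇ f = -(49/4)x^6 + (147/4)x^5 - (265/4)x^4 + (285/4)x^3 - (187/4)x^2 + (215/12)x - 37/12
E_{-3} f = -(7/4)x^7 + (147/4)x^6 - (1327/4)x^5 + (6675/4)x^4 - (20205/4)x^3 + (110407/12)x^2 - (37349/4)x + 16293/4
(∇ + E_{-3}) f = -(7/4)x^7 + (49/2)x^6 - 295x^5 + (3205/2)x^4 - 4980x^3 + (54923/6)x^2 - (27958/3)x + 24421/6
θ (∇ + E_{-3}) f = -(49/4)x^7 + 147x^6 - 1475x^5 + 6410x^4 - 14940x^3 + (54923/3)x^2 - (27958/3)x
∇ θ (∇ + E_{-3}) f = -(343/4)x^6 + (4557/4)x^5 - (40035/4)x^4 + (175035/4)x^3 - (401969/4)x^2 + (1385017/12)x - 202445/4
D ∇ θ (∇ + E_{-3}) f = -(1029/2)x^5 + (22785/4)x^4 - 40035x^3 + (525105/4)x^2 - (401969/2)x + 1385017/12
D θ (∇ + E_{-3}) f = -(343/4)x^6 + 882x^5 - 7375x^4 + 25640x^3 - 44820x^2 + (109846/3)x - 27958/3
∇ D θ (∇ + E_{-3}) f = -(1029/2)x^5 + (22785/4)x^4 - 40035x^3 + (525105/4)x^2 - (401969/2)x + 1385017/12
[D, ∇] θ (∇ + E_{-3}) f = 0

the result is g(x) = 0


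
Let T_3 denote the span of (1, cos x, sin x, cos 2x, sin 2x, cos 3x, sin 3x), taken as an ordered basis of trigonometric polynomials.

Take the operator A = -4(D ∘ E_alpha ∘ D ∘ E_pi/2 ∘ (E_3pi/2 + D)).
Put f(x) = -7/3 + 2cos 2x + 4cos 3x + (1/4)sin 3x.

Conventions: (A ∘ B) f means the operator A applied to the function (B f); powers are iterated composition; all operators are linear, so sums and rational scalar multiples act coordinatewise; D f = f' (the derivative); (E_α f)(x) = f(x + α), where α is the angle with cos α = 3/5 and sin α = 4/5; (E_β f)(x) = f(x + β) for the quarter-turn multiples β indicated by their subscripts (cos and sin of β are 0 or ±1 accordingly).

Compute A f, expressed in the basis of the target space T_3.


the image equals g(x) = (1312/25)cos 2x - (1216/25)sin 2x - (65808/125)cos 3x - (29556/125)sin 3x

E_3pi/2 f = -7/3 - 2cos 2x + (1/4)cos 3x - 4sin 3x
D f = -4sin 2x + (3/4)cos 3x - 12sin 3x
(E_3pi/2 + D) f = -7/3 - 2cos 2x - 4sin 2x + cos 3x - 16sin 3x
E_pi/2 (E_3pi/2 + D) f = -7/3 + 2cos 2x + 4sin 2x + 16cos 3x + sin 3x
D E_pi/2 (E_3pi/2 + D) f = 8cos 2x - 4sin 2x + 3cos 3x - 48sin 3x
E_alpha D E_pi/2 (E_3pi/2 + D) f = -(152/25)cos 2x - (164/25)sin 2x - (2463/125)cos 3x + (5484/125)sin 3x
D (E_alpha ∘ D) E_pi/2 (E_3pi/2 + D) f = -(328/25)cos 2x + (304/25)sin 2x + (16452/125)cos 3x + (7389/125)sin 3x
(-4(D ∘ E_alpha ∘ D ∘ E_pi/2 ∘ (E_3pi/2 + D))) f = (1312/25)cos 2x - (1216/25)sin 2x - (65808/125)cos 3x - (29556/125)sin 3x


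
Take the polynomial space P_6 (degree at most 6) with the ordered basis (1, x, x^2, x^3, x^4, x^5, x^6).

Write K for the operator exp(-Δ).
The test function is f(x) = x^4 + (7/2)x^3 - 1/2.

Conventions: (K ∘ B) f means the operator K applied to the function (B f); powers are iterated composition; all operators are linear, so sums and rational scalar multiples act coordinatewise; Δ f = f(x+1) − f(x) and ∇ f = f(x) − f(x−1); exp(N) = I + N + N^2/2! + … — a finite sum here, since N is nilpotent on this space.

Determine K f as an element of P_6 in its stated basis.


the image equals g(x) = x^4 - (1/2)x^3 - (21/2)x^2 + 4x + 4

order-1 term: -4x^3 - (33/2)x^2 - (29/2)x - 9/2
order-2 term: 6x^2 + (45/2)x + 35/2
order-3 term: -4x - 19/2
order-4 term: 1
the series for exp(-Δ) f terminates at order 4
exp(-Δ) f = x^4 - (1/2)x^3 - (21/2)x^2 + 4x + 4


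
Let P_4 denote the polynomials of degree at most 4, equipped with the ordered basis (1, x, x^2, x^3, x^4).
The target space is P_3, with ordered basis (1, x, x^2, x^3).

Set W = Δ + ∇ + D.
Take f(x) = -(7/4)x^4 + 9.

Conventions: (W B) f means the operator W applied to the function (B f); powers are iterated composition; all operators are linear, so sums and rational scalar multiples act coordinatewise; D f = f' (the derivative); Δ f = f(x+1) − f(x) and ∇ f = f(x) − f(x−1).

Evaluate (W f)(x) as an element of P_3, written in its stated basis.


Δ f = -7x^3 - (21/2)x^2 - 7x - 7/4
∇ f = -7x^3 + (21/2)x^2 - 7x + 7/4
D f = -7x^3
(Δ + ∇ + D) f = -21x^3 - 14x

the image equals g(x) = -21x^3 - 14x


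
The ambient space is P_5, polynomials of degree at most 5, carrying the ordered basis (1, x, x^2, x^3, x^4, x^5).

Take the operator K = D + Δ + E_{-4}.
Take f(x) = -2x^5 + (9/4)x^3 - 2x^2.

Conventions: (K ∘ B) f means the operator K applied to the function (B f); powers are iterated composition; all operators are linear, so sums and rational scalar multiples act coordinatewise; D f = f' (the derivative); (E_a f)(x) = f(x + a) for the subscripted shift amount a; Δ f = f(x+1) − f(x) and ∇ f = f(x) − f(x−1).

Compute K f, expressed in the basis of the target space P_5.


g(x) = -2x^5 + 20x^4 - (1351/4)x^3 + (2489/2)x^2 - (9789/4)x + 7481/4

D f = -10x^4 + (27/4)x^2 - 4x
Δ f = -10x^4 - 20x^3 - (53/4)x^2 - (29/4)x - 7/4
E_{-4} f = -2x^5 + 40x^4 - (1271/4)x^3 + 1251x^2 - 2436x + 1872
(D + Δ + E_{-4}) f = -2x^5 + 20x^4 - (1351/4)x^3 + (2489/2)x^2 - (9789/4)x + 7481/4


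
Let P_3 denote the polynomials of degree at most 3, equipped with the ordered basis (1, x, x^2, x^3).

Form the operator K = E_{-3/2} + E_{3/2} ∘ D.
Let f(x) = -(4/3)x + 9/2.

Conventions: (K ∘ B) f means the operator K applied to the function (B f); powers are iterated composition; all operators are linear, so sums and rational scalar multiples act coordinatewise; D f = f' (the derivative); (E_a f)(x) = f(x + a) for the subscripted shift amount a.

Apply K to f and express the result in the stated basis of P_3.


E_{-3/2} f = -(4/3)x + 13/2
D f = -4/3
E_{3/2} D f = -4/3
(E_{-3/2} + E_{3/2} ∘ D) f = -(4/3)x + 31/6

the image equals g(x) = -(4/3)x + 31/6


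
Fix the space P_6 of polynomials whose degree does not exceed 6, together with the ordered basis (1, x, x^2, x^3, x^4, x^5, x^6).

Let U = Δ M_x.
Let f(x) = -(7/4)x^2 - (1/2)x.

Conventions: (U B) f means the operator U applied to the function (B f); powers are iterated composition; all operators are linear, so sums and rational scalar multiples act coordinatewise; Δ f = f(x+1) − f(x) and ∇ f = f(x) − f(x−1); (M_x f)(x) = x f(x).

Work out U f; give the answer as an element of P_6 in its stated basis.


the result is g(x) = -(21/4)x^2 - (25/4)x - 9/4

M_x f = -(7/4)x^3 - (1/2)x^2
Δ M_x f = -(21/4)x^2 - (25/4)x - 9/4


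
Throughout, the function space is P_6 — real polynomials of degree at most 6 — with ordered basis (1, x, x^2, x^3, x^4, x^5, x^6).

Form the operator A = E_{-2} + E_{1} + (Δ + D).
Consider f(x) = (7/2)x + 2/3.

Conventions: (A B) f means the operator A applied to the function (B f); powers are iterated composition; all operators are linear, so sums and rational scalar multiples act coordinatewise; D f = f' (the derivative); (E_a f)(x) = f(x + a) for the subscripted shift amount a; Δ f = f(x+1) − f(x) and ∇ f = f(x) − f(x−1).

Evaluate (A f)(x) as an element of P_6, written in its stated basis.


the result is g(x) = 7x + 29/6

E_{-2} f = (7/2)x - 19/3
E_{1} f = (7/2)x + 25/6
Δ f = 7/2
D f = 7/2
(Δ + D) f = 7
(E_{-2} + E_{1} + (Δ + D)) f = 7x + 29/6


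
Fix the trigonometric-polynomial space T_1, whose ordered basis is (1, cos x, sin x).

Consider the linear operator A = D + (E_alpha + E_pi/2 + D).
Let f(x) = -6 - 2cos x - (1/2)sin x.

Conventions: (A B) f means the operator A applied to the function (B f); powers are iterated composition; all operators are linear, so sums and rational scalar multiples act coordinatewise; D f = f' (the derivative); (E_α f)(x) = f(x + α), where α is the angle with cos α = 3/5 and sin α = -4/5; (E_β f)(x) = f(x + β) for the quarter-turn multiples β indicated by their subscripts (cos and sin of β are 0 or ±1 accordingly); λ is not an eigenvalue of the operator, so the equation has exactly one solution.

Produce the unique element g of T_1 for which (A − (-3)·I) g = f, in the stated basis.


g(x) = -6/5 - (61/178)cos x - (31/89)sin x

write g with unknown coordinates in the stated basis and equate coefficients in (A − (-3)·I) g = f
solving from the highest basis element down gives g = -6/5 - (61/178)cos x - (31/89)sin x
check: A g = -12/5 - (173/178)cos x + (97/178)sin x
so A g − (-3)·g = -6 - 2cos x - (1/2)sin x = f ✓


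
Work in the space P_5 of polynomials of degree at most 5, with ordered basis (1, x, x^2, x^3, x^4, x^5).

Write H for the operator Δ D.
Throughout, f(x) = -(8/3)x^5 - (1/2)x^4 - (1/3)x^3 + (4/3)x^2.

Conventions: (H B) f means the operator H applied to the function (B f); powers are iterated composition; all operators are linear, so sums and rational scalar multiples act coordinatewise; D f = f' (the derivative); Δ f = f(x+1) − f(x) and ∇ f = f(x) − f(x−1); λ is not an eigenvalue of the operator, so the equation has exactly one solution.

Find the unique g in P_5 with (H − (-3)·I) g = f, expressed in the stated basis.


the image equals g(x) = -(8/9)x^5 - (1/6)x^4 + (157/27)x^3 + 10x^2 - (136/27)x - 97/9

write g with unknown coordinates in the stated basis and equate coefficients in (H − (-3)·I) g = f
solving from the highest basis element down gives g = -(8/9)x^5 - (1/6)x^4 + (157/27)x^3 + 10x^2 - (136/27)x - 97/9
check: H g = -(160/9)x^3 - (86/3)x^2 + (136/9)x + 97/3
so H g − (-3)·g = -(8/3)x^5 - (1/2)x^4 - (1/3)x^3 + (4/3)x^2 = f ✓


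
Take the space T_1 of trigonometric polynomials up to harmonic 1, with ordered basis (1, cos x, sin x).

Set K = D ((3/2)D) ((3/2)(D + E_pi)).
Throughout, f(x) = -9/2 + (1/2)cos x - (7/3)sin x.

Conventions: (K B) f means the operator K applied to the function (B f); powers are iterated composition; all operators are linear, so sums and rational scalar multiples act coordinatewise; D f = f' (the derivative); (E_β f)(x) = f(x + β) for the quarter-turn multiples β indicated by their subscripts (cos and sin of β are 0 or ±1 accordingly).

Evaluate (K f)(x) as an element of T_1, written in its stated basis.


the image equals g(x) = (51/8)cos x - (33/8)sin x

D f = -(7/3)cos x - (1/2)sin x
E_pi f = -9/2 - (1/2)cos x + (7/3)sin x
(D + E_pi) f = -9/2 - (17/6)cos x + (11/6)sin x
((3/2)(D + E_pi)) f = -27/4 - (17/4)cos x + (11/4)sin x
D ((3/2)(D + E_pi)) f = (11/4)cos x + (17/4)sin x
((3/2)D) ((3/2)(D + E_pi)) f = (33/8)cos x + (51/8)sin x
D ((3/2)D) ((3/2)(D + E_pi)) f = (51/8)cos x - (33/8)sin x


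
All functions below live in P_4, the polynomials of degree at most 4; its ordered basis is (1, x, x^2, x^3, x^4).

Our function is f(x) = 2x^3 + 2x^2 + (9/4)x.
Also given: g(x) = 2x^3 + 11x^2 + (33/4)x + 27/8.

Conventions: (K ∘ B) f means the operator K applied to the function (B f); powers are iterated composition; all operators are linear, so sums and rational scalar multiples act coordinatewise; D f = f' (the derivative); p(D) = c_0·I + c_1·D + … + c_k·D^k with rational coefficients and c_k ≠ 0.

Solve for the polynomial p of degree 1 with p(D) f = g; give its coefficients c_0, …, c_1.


c_0 = 1, c_1 = 3/2

D^0 f = 2x^3 + 2x^2 + (9/4)x
D^1 f = 6x^2 + 4x + 9/4
matching coefficients of g against c_0 f + c_1 Df + … from the top degree down determines the c_i
solution: c_0 = 1, c_1 = 3/2


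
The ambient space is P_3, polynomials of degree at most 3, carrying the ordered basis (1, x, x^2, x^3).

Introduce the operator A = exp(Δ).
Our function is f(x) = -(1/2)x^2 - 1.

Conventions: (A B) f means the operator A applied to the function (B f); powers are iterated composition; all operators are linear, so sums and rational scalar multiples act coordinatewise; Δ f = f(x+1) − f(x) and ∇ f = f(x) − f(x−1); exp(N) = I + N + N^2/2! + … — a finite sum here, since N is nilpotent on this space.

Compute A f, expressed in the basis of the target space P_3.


order-1 term: -x - 1/2
order-2 term: -1/2
the series for exp(Δ) f terminates at order 2
exp(Δ) f = -(1/2)x^2 - x - 2

the result is g(x) = -(1/2)x^2 - x - 2


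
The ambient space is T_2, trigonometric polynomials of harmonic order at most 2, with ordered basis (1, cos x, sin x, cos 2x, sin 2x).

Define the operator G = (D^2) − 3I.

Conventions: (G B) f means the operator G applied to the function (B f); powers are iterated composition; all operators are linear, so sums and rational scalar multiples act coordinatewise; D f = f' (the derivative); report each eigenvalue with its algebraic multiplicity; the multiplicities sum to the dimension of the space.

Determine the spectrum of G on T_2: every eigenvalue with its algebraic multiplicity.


image of 1: -3
image of cos x: -4cos x
image of sin x: -4sin x
image of cos 2x: -7cos 2x
image of sin 2x: -7sin 2x
the matrix is diagonal; its diagonal is (-3, -4, -4, -7, -7)
for a triangular matrix the eigenvalues are the diagonal entries, with algebraic multiplicity their repetition count

λ = -7 (multiplicity 2), λ = -4 (multiplicity 2), λ = -3 (multiplicity 1)


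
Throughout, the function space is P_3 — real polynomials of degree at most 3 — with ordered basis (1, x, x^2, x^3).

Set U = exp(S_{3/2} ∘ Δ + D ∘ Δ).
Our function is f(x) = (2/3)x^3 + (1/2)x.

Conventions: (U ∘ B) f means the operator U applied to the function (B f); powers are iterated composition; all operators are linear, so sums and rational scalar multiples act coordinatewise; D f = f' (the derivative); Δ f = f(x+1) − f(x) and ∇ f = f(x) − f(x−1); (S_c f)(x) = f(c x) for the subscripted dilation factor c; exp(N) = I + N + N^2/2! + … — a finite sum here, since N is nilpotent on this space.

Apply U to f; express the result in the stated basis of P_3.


order-1 term: (9/2)x^2 + 7x + 19/6
order-2 term: (27/4)x + 41/4
order-3 term: 9/4
the series for exp(S_{3/2} ∘ Δ + D ∘ Δ) f terminates at order 3
exp(S_{3/2} ∘ Δ + D ∘ Δ) f = (2/3)x^3 + (9/2)x^2 + (57/4)x + 47/3

g(x) = (2/3)x^3 + (9/2)x^2 + (57/4)x + 47/3


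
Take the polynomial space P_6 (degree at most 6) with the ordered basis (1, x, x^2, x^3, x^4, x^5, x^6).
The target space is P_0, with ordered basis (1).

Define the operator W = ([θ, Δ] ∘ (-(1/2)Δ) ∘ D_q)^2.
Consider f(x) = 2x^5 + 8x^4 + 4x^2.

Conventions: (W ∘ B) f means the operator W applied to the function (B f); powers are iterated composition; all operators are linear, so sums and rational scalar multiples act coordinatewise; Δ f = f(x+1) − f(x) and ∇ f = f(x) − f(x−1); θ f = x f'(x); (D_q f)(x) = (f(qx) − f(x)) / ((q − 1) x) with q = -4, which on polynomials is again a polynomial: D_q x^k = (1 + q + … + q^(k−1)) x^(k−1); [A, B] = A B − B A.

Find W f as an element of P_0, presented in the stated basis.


the result is g(x) = 0

D_q f = 410x^4 - 408x^3 - 12x
Δ D_q f = 1640x^3 + 1236x^2 + 416x - 10
(-(1/2)Δ) D_q f = -820x^3 - 618x^2 - 208x + 5
Δ (-(1/2)Δ) D_q f = -2460x^2 - 3696x - 1646
θ Δ (-(1/2)Δ) D_q f = -4920x^2 - 3696x
θ (-(1/2)Δ) D_q f = -2460x^3 - 1236x^2 - 208x
Δ θ (-(1/2)Δ) D_q f = -7380x^2 - 9852x - 3904
[θ, Δ] (-(1/2)Δ) D_q f = 2460x^2 + 6156x + 3904
D_q ([θ, Δ] ∘ (-(1/2)Δ) ∘ D_q) f = -7380x + 6156
Δ D_q ([θ, Δ] ∘ (-(1/2)Δ) ∘ D_q) f = -7380
(-(1/2)Δ) D_q ([θ, Δ] ∘ (-(1/2)Δ) ∘ D_q) f = 3690
Δ (-(1/2)Δ) D_q ([θ, Δ] ∘ (-(1/2)Δ) ∘ D_q) f = 0
θ Δ (-(1/2)Δ) D_q ([θ, Δ] ∘ (-(1/2)Δ) ∘ D_q) f = 0
θ (-(1/2)Δ) D_q ([θ, Δ] ∘ (-(1/2)Δ) ∘ D_q) f = 0
Δ θ (-(1/2)Δ) D_q ([θ, Δ] ∘ (-(1/2)Δ) ∘ D_q) f = 0
[θ, Δ] (-(1/2)Δ) D_q ([θ, Δ] ∘ (-(1/2)Δ) ∘ D_q) f = 0


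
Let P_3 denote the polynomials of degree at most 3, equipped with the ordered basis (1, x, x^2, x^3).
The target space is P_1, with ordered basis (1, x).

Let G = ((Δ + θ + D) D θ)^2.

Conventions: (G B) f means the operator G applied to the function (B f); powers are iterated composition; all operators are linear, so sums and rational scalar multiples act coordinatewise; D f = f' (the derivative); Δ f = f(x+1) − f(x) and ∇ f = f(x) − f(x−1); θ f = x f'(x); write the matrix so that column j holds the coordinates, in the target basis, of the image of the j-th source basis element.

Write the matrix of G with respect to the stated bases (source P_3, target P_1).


the matrix is [[0, 0, 0, 144]; [0, 0, 0, 72]] (rows listed top to bottom)

image of 1: 0
image of x: 0
image of x^2: 0
image of x^3: 72x + 144
each image's coordinates form column j of the matrix


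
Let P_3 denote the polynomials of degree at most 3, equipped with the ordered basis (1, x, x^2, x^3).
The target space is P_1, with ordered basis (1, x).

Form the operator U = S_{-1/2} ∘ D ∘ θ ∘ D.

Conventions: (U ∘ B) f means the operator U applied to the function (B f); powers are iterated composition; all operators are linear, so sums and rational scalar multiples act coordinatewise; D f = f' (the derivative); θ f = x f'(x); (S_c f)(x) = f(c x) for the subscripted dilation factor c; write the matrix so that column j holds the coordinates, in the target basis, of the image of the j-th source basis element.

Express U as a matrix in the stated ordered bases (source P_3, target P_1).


the matrix is [[0, 0, 2, 0]; [0, 0, 0, -6]] (rows listed top to bottom)

image of 1: 0
image of x: 0
image of x^2: 2
image of x^3: -6x
each image's coordinates form column j of the matrix


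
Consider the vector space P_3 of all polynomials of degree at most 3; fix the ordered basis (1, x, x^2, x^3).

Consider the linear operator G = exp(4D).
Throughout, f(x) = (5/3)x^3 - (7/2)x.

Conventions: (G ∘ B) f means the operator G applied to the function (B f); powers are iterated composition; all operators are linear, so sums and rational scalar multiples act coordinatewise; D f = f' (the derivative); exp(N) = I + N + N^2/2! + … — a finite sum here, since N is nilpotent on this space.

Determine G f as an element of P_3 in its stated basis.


the result is g(x) = (5/3)x^3 + 20x^2 + (153/2)x + 278/3

order-1 term: 20x^2 - 14
order-2 term: 80x
order-3 term: 320/3
the series for exp(4D) f terminates at order 3
exp(4D) f = (5/3)x^3 + 20x^2 + (153/2)x + 278/3


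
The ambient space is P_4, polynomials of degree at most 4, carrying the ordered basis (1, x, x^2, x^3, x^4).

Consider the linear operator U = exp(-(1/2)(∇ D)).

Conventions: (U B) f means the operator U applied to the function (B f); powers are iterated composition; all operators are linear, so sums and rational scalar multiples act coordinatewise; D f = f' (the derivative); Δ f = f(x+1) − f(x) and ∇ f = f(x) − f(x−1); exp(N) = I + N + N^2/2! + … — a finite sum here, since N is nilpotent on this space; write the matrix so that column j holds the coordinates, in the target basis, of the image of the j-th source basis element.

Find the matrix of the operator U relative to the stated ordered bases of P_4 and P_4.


image of 1: 1
image of x: x
image of x^2: x^2 - 1
image of x^3: x^3 - 3x + 3/2
image of x^4: x^4 - 6x^2 + 6x + 1
each image's coordinates form column j of the matrix

the matrix is [[1, 0, -1, 3/2, 1]; [0, 1, 0, -3, 6]; [0, 0, 1, 0, -6]; [0, 0, 0, 1, 0]; [0, 0, 0, 0, 1]] (rows listed top to bottom)
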